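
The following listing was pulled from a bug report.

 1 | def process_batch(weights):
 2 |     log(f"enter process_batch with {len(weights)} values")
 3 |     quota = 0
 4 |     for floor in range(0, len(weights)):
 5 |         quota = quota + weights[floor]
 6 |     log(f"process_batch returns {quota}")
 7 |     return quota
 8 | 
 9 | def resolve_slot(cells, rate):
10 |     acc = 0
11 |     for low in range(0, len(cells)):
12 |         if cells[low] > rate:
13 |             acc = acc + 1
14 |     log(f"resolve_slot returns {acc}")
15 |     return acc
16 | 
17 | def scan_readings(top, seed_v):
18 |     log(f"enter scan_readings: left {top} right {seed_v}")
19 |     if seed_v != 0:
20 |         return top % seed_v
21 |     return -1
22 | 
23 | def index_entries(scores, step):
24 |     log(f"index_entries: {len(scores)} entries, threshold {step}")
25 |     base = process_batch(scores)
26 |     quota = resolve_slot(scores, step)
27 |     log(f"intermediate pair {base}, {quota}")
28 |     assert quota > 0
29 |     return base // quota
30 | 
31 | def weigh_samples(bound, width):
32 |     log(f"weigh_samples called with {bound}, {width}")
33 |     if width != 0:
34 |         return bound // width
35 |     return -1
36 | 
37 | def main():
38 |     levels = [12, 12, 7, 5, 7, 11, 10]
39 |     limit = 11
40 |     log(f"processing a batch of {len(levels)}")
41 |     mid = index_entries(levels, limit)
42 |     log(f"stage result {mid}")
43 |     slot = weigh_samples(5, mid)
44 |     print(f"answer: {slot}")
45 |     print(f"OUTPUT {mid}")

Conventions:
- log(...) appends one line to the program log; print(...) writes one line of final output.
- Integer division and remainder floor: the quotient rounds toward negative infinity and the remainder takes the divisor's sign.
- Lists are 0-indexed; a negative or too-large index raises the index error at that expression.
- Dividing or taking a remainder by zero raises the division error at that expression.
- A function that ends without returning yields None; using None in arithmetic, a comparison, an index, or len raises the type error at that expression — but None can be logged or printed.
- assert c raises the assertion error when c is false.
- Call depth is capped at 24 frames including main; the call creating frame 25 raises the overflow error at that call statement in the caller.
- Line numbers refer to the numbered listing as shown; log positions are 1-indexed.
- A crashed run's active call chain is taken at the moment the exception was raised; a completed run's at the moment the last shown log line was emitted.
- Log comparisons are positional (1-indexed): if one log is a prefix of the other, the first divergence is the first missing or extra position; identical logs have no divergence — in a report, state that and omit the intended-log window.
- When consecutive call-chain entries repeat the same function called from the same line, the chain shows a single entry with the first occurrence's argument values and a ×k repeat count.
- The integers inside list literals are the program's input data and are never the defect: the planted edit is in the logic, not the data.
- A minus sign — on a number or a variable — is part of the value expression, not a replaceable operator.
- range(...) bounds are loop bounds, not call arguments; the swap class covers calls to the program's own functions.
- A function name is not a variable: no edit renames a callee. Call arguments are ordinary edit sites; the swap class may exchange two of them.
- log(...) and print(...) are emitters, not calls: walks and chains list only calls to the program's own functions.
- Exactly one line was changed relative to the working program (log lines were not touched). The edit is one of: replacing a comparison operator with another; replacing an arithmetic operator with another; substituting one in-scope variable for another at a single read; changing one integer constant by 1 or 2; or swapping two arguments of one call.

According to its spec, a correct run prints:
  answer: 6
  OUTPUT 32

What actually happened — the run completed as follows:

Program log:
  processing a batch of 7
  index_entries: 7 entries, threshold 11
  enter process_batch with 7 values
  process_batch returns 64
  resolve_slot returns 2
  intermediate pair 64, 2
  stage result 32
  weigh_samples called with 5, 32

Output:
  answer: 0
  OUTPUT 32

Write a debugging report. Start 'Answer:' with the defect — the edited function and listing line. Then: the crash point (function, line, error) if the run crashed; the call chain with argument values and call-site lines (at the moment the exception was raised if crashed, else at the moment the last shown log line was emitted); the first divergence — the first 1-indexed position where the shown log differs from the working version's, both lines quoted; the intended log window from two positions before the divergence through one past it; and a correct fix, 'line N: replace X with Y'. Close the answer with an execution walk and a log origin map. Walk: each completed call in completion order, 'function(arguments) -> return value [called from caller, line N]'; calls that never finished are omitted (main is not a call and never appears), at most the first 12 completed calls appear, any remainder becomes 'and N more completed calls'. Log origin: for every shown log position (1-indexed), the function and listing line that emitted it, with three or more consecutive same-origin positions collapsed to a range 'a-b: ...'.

Answer: the defect is in main at line 43.
Core observation: The earliest visible damage is log position 8 — 'weigh_samples called with 5, 32' rather than the intended 'weigh_samples called with 32, 5'.
Call chain: main -> weigh_samples(5, 32) (called at line 43).
First divergence: position 8; shown 'weigh_samples called with 5, 32' vs intended 'weigh_samples called with 32, 5'.
Intended log window:
  6: intermediate pair 64, 2
  7: stage result 32
  8: weigh_samples called with 32, 5
Execution walk:
  process_batch([12, 12, 7, 5, 7, 11, 10]) -> 64  [called from index_entries, line 25]
  resolve_slot([12, 12, 7, 5, 7, 11, 10], 11) -> 2  [called from index_entries, line 26]
  index_entries([12, 12, 7, 5, 7, 11, 10], 11) -> 32  [called from main, line 41]
  weigh_samples(5, 32) -> 0  [called from main, line 43]
Log line origins:
  1: from main, line 40
  2: from index_entries, line 24
  3: from process_batch, line 2
  4: from process_batch, line 6
  5: from resolve_slot, line 14
  6: from index_entries, line 27
  7: from main, line 42
  8: from weigh_samples, line 32
A correct fix: line 43: replace `weigh_samples(5, mid)` with `weigh_samples(mid, 5)`.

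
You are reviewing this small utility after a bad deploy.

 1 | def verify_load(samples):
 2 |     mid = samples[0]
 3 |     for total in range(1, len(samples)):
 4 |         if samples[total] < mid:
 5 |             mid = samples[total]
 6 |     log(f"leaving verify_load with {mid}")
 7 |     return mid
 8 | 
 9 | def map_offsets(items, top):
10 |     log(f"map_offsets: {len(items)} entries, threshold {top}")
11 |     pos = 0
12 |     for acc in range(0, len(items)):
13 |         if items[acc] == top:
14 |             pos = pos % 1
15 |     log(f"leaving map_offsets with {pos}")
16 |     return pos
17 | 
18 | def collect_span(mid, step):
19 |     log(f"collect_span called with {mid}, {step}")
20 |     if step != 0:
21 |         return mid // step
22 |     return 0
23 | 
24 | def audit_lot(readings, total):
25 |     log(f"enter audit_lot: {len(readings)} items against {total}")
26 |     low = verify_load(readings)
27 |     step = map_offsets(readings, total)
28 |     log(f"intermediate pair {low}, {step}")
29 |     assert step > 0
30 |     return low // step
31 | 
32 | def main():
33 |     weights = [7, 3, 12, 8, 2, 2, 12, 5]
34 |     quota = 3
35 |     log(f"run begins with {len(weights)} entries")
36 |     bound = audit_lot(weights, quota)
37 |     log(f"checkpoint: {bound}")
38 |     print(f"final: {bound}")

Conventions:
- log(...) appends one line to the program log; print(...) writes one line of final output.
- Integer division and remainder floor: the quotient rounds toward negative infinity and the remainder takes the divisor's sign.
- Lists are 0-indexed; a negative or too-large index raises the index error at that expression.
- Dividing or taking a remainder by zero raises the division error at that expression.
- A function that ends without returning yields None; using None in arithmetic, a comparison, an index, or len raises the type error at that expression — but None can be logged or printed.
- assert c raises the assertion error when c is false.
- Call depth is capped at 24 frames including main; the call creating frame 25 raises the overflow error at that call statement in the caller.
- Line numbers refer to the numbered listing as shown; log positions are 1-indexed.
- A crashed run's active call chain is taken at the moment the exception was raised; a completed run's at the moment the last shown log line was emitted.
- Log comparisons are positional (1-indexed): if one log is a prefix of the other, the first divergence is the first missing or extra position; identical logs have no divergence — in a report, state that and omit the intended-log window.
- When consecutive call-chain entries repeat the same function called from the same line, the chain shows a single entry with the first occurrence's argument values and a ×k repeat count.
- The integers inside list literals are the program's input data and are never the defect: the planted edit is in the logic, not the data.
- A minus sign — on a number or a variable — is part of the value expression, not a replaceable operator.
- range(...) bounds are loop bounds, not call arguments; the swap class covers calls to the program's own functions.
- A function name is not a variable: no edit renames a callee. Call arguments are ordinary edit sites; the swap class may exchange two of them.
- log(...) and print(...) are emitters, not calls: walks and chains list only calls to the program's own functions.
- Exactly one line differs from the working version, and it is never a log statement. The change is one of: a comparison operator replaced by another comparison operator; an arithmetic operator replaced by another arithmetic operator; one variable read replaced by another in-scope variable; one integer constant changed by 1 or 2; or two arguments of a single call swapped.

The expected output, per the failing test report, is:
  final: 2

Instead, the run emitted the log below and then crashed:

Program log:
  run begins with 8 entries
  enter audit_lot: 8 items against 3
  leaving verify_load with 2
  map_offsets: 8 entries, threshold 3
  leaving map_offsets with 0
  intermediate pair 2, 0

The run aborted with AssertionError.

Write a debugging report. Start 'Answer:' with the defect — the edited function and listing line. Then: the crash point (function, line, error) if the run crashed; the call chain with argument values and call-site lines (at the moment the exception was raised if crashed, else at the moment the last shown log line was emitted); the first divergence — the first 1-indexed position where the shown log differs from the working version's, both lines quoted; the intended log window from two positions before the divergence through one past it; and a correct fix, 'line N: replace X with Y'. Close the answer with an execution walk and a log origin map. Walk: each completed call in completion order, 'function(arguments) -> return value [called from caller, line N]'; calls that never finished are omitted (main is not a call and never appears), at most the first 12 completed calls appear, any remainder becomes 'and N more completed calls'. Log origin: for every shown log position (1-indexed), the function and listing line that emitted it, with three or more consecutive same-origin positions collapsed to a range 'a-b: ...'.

Answer: the defect is in map_offsets at line 14.
Key observation: The earliest visible damage is log position 5 — 'leaving map_offsets with 0' rather than the intended 'leaving map_offsets with 1'.
Crash: audit_lot, line 29, AssertionError.
Call chain: main -> audit_lot([7, 3, 12, 8, 2, 2, 12, 5], 3) (called at line 36).
First divergence: position 5 — the shown line 'leaving map_offsets with 0' should read 'leaving map_offsets with 1'.
Intended log window:
  3: leaving verify_load with 2
  4: map_offsets: 8 entries, threshold 3
  5: leaving map_offsets with 1
  6: intermediate pair 2, 1
Execution walk:
  verify_load([7, 3, 12, 8, 2, 2, 12, 5]) -> 2  [called from audit_lot, line 26]
  map_offsets([7, 3, 12, 8, 2, 2, 12, 5], 3) -> 0  [called from audit_lot, line 27]
Log origins:
  1 — main, line 35
  2 — audit_lot, line 25
  3 — verify_load, line 6
  4 — map_offsets, line 10
  5 — map_offsets, line 15
  6 — audit_lot, line 28
A correct fix: line 14: replace `%` with `+`.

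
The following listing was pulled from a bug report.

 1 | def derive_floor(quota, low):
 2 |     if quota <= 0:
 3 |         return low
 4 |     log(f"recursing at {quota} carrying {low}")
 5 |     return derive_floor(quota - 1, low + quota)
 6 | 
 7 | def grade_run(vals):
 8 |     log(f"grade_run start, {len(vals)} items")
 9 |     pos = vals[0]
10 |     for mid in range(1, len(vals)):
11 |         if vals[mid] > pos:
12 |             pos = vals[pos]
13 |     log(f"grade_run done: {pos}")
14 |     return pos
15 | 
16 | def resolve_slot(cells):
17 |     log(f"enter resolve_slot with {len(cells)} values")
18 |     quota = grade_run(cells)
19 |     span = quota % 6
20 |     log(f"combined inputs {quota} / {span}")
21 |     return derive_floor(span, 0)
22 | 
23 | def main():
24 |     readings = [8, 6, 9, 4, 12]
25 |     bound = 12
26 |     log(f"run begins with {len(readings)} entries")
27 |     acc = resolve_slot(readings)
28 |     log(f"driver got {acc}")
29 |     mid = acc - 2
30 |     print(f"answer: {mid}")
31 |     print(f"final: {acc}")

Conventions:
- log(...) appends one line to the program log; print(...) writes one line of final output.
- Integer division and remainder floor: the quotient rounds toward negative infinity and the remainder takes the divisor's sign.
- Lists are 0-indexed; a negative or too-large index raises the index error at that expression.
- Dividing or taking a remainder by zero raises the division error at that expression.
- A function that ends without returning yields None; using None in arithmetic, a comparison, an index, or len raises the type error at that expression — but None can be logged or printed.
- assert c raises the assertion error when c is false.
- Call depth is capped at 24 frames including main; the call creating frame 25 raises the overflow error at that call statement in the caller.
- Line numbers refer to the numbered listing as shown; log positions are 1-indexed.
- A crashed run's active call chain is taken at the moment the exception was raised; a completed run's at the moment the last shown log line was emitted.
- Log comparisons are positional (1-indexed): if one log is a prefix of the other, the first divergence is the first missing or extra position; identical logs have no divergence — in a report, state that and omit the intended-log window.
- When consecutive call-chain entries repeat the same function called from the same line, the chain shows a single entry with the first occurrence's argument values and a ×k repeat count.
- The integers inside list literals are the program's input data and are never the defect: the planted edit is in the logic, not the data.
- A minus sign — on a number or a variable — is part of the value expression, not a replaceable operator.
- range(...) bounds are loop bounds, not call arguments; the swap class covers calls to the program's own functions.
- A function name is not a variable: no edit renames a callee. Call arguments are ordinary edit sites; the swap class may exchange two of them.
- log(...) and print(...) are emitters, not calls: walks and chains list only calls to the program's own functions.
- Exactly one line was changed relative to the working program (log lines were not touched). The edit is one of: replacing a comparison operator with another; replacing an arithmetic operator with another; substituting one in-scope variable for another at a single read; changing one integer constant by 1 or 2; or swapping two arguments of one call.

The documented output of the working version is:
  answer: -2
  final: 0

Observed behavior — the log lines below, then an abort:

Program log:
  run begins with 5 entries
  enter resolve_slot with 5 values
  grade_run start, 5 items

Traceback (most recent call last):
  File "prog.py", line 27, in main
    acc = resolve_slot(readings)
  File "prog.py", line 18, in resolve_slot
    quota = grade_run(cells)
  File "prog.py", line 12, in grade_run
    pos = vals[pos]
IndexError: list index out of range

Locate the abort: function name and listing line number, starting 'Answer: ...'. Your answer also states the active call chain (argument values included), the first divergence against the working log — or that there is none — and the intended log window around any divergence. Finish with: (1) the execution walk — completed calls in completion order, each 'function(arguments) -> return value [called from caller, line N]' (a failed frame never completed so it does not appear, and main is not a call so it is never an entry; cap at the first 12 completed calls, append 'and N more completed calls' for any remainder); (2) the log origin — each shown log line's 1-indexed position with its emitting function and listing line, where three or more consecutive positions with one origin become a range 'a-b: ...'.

Answer: the error was raised in grade_run, line 12.
The tell: The log ends early — 3 lines, where the working version next logs 'grade_run done: 12'.
Call chain: main -> resolve_slot([8, 6, 9, 4, 12]) (called at line 27) -> grade_run([8, 6, 9, 4, 12]) (called at line 18).
First divergence: position 4 — after 3 matching lines the faulty run goes silent; intended next line 'grade_run done: 12'.
Intended log window:
  2: enter resolve_slot with 5 values
  3: grade_run start, 5 items
  4: grade_run done: 12
  5: combined inputs 12 / 0
Execution walk:
  (no call completed)
Log origin:
  1: emitted by main (line 26)
  2: emitted by resolve_slot (line 17)
  3: emitted by grade_run (line 8)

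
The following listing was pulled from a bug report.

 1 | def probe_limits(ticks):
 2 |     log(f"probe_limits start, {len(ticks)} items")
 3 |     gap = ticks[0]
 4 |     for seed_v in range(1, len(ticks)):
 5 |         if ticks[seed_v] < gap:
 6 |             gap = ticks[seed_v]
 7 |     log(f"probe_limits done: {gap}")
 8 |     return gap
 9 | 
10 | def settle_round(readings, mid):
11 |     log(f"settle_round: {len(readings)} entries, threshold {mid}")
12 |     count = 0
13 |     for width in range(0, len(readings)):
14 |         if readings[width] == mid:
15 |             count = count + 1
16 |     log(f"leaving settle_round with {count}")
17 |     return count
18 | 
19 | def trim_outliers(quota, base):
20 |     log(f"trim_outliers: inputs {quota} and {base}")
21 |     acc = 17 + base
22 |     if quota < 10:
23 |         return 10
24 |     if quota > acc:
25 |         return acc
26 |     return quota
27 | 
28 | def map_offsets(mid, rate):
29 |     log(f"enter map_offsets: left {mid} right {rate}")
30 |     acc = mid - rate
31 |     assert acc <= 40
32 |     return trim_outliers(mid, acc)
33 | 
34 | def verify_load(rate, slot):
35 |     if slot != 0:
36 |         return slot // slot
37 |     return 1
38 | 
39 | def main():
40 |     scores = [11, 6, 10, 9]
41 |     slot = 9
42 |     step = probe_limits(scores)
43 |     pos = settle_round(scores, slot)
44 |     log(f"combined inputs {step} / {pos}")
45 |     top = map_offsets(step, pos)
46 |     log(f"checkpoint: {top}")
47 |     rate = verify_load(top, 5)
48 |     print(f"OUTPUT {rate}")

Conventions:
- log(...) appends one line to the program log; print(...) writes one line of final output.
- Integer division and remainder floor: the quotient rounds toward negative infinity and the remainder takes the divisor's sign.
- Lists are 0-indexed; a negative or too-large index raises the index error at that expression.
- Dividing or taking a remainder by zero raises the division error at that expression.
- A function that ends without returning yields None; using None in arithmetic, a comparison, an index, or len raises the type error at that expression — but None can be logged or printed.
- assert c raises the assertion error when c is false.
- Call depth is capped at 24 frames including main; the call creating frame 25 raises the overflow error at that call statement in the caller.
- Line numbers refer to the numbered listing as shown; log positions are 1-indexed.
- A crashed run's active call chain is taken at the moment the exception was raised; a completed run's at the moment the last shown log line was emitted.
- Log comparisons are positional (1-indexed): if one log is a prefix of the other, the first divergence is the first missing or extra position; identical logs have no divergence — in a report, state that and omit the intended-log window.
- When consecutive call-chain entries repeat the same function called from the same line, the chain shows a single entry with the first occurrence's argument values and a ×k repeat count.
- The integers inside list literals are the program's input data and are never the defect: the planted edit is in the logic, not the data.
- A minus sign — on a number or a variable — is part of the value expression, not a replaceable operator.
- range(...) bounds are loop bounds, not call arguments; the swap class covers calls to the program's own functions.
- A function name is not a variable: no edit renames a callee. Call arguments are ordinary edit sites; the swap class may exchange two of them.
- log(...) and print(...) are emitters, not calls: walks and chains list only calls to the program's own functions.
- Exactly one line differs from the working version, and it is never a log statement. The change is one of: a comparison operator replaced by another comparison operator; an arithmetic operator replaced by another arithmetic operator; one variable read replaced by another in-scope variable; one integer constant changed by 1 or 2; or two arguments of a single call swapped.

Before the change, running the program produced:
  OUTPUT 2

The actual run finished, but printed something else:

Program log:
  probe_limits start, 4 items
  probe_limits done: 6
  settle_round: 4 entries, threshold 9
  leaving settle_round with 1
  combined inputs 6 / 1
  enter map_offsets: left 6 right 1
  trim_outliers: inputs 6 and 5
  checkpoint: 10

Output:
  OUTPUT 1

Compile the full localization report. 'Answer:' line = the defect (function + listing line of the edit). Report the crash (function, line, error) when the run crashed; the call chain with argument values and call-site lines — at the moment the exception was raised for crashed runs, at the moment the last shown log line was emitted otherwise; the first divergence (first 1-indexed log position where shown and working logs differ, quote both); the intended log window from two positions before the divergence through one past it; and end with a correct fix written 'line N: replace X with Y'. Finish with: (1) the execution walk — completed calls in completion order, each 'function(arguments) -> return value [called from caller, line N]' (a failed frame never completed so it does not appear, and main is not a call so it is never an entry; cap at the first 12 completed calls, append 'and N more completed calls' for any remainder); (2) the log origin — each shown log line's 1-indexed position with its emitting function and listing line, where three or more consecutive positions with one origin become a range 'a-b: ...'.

Answer: the defect is in verify_load at line 36.
The tell: Nothing in the log betrays the bug — only the output does.
Call chain: main.
First divergence: none (the log streams are identical).
Execution walk:
  probe_limits([11, 6, 10, 9]) -> 6  [called from main, line 42]
  settle_round([11, 6, 10, 9], 9) -> 1  [called from main, line 43]
  trim_outliers(6, 5) -> 10  [called from map_offsets, line 32]
  map_offsets(6, 1) -> 10  [called from main, line 45]
  verify_load(10, 5) -> 1  [called from main, line 47]
Log line origins:
  1: logged in probe_limits at line 2
  2: logged in probe_limits at line 7
  3: logged in settle_round at line 11
  4: logged in settle_round at line 16
  5: logged in main at line 44
  6: logged in map_offsets at line 29
  7: logged in trim_outliers at line 20
  8: logged in main at line 46
A correct fix: line 36: replace `slot // slot` with `rate // slot`.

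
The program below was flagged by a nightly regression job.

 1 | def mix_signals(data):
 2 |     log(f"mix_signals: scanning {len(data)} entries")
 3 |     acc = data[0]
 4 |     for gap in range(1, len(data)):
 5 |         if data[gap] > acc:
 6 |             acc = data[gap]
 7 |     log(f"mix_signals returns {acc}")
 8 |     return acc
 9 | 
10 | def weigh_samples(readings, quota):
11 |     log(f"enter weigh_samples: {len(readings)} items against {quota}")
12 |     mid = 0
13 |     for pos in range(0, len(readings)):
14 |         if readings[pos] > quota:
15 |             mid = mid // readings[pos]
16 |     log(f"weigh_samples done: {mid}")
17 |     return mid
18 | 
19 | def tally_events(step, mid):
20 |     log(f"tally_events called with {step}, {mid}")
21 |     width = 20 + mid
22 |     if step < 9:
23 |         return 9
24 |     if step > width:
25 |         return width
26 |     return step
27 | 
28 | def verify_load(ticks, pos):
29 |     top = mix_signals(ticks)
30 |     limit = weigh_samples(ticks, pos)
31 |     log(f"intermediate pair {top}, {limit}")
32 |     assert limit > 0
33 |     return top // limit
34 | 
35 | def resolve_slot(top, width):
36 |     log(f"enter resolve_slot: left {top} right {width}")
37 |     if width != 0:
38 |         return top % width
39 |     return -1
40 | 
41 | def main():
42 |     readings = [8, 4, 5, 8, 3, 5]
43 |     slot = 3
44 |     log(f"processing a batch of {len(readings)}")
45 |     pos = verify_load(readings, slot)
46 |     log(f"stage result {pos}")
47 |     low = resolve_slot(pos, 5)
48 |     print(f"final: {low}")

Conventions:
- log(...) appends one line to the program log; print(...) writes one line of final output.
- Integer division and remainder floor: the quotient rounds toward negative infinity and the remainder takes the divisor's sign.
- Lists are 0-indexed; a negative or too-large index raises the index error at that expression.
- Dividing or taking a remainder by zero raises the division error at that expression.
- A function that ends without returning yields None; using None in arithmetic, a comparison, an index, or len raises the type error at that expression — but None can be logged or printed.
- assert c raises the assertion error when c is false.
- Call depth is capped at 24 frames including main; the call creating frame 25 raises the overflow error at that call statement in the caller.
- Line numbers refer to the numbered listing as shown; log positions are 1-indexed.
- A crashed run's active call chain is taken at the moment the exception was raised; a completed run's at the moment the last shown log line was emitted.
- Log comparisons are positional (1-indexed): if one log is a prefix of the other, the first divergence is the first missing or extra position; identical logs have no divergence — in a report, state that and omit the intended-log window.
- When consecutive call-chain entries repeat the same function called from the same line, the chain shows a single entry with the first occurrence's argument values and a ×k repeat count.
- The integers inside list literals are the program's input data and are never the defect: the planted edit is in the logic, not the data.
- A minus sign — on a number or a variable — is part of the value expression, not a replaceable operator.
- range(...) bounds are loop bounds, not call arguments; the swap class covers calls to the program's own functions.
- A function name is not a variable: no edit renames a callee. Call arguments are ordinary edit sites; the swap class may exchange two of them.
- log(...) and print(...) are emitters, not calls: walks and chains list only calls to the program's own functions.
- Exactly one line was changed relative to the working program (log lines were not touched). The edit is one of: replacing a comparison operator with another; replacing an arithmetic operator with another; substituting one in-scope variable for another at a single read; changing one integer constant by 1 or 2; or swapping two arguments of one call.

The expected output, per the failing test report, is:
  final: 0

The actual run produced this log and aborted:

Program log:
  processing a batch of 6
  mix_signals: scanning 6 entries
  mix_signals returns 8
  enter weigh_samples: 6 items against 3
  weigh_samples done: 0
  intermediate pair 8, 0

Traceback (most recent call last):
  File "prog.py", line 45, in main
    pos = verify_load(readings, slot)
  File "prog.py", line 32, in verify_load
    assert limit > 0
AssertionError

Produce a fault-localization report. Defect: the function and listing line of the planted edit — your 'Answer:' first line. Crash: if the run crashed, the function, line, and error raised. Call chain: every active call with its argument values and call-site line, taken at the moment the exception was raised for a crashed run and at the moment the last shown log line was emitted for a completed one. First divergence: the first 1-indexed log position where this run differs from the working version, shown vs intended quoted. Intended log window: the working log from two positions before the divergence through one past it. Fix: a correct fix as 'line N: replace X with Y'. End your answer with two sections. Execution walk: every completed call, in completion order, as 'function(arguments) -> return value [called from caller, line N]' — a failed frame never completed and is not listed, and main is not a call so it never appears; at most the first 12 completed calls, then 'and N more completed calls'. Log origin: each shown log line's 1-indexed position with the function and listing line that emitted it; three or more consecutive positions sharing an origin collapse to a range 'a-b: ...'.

Answer: the defect is in weigh_samples at line 15.
Key observation: Everything matches until log position 5, which reads 'weigh_samples done: 0' in place of 'weigh_samples done: 30'.
Crash: verify_load, line 32, AssertionError.
Call chain: main -> verify_load([8, 4, 5, 8, 3, 5], 3) (called at line 45).
First divergence: at position 5 the run shows 'weigh_samples done: 0' where the working version logs 'weigh_samples done: 30'.
Intended log window:
  3: mix_signals returns 8
  4: enter weigh_samples: 6 items against 3
  5: weigh_samples done: 30
  6: intermediate pair 8, 30
Execution walk:
  mix_signals([8, 4, 5, 8, 3, 5]) -> 8  [called from verify_load, line 29]
  weigh_samples([8, 4, 5, 8, 3, 5], 3) -> 0  [called from verify_load, line 30]
Log line origins:
  1: from main, line 44
  2: from mix_signals, line 2
  3: from mix_signals, line 7
  4: from weigh_samples, line 11
  5: from weigh_samples, line 16
  6: from verify_load, line 31
A correct fix: line 15: replace `//` with `+`.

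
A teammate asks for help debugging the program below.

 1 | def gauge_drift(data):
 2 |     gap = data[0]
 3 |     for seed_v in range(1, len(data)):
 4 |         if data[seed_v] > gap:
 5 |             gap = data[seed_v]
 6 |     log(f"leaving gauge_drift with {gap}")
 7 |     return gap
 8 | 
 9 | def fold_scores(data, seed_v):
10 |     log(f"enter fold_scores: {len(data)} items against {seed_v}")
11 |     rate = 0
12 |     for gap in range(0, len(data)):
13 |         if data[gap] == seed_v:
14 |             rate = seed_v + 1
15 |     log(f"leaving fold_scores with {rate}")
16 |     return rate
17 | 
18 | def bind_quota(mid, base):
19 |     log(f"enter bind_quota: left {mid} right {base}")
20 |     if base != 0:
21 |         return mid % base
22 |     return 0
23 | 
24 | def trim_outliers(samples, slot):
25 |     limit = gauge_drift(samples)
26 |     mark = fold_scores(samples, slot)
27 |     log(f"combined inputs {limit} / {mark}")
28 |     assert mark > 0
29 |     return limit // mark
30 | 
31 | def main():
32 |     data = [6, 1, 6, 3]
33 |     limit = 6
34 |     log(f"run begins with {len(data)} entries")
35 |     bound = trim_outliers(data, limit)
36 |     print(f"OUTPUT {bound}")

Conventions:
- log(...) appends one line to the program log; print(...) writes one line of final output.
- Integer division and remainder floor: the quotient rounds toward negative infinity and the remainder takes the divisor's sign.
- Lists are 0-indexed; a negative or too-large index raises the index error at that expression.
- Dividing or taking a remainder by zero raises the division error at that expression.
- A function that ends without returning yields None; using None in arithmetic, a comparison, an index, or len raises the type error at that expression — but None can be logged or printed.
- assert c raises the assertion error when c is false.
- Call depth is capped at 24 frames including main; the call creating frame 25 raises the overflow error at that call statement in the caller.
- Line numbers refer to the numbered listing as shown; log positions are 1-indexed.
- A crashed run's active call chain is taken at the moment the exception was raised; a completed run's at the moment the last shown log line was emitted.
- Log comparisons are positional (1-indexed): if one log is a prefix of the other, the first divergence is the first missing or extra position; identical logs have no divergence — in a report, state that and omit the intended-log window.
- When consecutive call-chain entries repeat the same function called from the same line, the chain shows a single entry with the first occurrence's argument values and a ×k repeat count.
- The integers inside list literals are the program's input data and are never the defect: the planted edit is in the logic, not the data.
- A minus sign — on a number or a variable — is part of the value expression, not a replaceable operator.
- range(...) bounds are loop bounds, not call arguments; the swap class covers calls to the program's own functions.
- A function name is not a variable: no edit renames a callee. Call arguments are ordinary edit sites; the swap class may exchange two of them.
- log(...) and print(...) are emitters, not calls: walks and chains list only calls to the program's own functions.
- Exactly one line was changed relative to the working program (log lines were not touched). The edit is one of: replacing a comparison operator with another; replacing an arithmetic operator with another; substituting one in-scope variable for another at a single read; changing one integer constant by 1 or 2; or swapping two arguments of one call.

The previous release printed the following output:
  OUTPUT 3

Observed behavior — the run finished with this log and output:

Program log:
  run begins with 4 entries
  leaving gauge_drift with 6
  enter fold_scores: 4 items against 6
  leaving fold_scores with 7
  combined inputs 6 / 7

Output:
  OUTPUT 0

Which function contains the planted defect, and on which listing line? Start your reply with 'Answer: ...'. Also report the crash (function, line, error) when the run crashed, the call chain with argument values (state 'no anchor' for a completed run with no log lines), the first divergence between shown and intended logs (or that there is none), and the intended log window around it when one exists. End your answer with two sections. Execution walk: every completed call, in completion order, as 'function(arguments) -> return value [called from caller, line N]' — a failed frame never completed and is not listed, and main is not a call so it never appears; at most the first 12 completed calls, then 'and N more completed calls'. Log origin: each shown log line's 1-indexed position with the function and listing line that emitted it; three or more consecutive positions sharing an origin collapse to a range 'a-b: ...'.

Answer: the defect is in fold_scores at line 14.
Core observation: Everything matches until log position 4, which reads 'leaving fold_scores with 7' in place of 'leaving fold_scores with 2'.
Call chain: main -> trim_outliers([6, 1, 6, 3], 6) (called at line 35).
First divergence: position 4; shown 'leaving fold_scores with 7' vs intended 'leaving fold_scores with 2'.
Intended log window:
  2: leaving gauge_drift with 6
  3: enter fold_scores: 4 items against 6
  4: leaving fold_scores with 2
  5: combined inputs 6 / 2
Execution walk:
  gauge_drift([6, 1, 6, 3]) -> 6  [called from trim_outliers, line 25]
  fold_scores([6, 1, 6, 3], 6) -> 7  [called from trim_outliers, line 26]
  trim_outliers([6, 1, 6, 3], 6) -> 0  [called from main, line 35]
Origin of each log line:
  1: emitted by main (line 34)
  2: emitted by gauge_drift (line 6)
  3: emitted by fold_scores (line 10)
  4: emitted by fold_scores (line 15)
  5: emitted by trim_outliers (line 27)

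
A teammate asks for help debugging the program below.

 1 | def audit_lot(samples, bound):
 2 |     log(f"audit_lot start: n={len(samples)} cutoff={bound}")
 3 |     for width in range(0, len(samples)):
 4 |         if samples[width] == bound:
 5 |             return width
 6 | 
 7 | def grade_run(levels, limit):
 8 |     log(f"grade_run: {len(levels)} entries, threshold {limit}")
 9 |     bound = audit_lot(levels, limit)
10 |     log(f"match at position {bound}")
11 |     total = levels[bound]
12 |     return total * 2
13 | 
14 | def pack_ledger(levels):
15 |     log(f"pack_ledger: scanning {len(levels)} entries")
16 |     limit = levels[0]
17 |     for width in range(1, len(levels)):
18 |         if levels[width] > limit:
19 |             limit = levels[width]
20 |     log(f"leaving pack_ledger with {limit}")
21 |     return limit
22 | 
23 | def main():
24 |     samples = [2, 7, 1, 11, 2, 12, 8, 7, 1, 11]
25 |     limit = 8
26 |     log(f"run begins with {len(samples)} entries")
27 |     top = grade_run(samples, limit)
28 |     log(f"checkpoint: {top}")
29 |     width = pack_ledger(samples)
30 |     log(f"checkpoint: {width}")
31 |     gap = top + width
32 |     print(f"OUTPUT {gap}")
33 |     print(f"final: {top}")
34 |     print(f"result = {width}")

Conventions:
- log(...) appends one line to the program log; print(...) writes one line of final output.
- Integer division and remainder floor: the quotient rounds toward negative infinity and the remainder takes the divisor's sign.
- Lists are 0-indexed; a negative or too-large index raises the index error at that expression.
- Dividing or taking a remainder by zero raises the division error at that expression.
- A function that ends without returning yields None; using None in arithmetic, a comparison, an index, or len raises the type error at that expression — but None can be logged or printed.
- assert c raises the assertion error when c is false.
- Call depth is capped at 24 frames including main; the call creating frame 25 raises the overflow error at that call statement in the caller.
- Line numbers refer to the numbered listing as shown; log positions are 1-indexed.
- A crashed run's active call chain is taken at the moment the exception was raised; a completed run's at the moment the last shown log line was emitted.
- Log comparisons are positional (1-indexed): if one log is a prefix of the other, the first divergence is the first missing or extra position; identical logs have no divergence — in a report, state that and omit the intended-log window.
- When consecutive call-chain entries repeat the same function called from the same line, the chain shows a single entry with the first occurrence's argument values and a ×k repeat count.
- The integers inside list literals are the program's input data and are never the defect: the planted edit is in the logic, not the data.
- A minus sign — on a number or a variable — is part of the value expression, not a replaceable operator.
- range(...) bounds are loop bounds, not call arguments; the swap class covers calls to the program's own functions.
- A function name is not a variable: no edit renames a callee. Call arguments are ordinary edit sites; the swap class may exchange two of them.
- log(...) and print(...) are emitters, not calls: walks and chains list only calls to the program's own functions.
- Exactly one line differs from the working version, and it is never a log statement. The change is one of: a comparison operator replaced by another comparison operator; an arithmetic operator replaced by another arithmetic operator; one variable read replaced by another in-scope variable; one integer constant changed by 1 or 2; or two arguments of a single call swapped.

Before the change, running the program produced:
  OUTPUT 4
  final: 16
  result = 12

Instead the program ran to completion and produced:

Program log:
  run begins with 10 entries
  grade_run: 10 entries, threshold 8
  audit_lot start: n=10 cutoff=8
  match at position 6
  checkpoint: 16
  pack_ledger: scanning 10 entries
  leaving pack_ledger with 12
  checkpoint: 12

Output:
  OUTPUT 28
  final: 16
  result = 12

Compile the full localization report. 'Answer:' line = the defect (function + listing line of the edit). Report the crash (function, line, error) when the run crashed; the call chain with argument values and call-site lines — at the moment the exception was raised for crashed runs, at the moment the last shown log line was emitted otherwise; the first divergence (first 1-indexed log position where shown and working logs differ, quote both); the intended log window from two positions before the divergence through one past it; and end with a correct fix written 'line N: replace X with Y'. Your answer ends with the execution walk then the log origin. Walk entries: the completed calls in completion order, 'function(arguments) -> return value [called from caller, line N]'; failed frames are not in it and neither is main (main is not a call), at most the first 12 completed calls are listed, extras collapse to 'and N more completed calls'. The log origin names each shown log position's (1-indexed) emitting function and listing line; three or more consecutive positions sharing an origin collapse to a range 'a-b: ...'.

Answer: the defect is in main at line 31.
Core observation: Log streams are identical — the defect surfaces only in the printed output.
Call chain: main.
First divergence: none — the logs agree in full.
Execution walk:
  audit_lot([2, 7, 1, 11, 2, 12, 8, 7, 1, 11], 8) -> 6  [called from grade_run, line 9]
  grade_run([2, 7, 1, 11, 2, 12, 8, 7, 1, 11], 8) -> 16  [called from main, line 27]
  pack_ledger([2, 7, 1, 11, 2, 12, 8, 7, 1, 11]) -> 12  [called from main, line 29]
Origin of each log line:
  1: logged in main at line 26
  2: logged in grade_run at line 8
  3: logged in audit_lot at line 2
  4: logged in grade_run at line 10
  5: logged in main at line 28
  6: logged in pack_ledger at line 15
  7: logged in pack_ledger at line 20
  8: logged in main at line 30
A correct fix: line 31: replace `+` with `-`.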